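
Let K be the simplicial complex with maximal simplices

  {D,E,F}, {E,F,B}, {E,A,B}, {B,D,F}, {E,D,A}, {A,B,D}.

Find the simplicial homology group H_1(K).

Fix the vertex order A < B < D < E < F and write every simplex with vertices in increasing order. Then dim K = 2 and the simplices of K are:

  0-simplices (5): A, B, D, E, F
  1-simplices (9): AB, AD, AE, BD, BE, BF, DE, DF, EF
  2-simplices (6): ABD, ABE, ADE, BDF, BEF, DEF

so the chain groups are C_0 ≅ Z^5, C_1 ≅ Z^9, C_2 ≅ Z^6.

∂_1: C_1 → C_0 is given by ∂[p,q] = [q] − [p].
The 5×9 boundary matrix has rank 4 and Smith normal form diag(1,1,1,1).

∂_2: C_2 → C_1 acts by ∂[p,q,r] = [q,r] − [p,r] + [p,q]. For instance
  ∂ABD = BD − AD + AB,
  ∂ABE = BE − AE + AB.
As a 9×6 matrix over Z this has rank 5, with invariant factors (1,1,1,1,1).

From H_k ≅ ker(∂_k) / im(∂_{k+1}) we obtain:

  H_1: rank ker ∂_1 − rank ∂_2 = (9 − 4) − 5 = 0, and the invariant factors of ∂_2 are all 1, so H_1 ≅ 0.

H_1 ≅ 0.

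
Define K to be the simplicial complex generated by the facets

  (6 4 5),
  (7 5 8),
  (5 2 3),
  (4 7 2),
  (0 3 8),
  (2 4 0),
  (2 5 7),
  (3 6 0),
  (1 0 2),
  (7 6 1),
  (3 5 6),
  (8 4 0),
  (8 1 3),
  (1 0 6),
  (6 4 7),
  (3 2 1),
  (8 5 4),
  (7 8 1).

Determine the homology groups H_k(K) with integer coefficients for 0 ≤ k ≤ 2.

H_0 = Z,  H_1 = Z ⊕ Z_2,  H_2 = 0.

Take the total order 0 < 1 < 2 < 3 < 4 < 5 < 6 < 7 < 8 on the vertex set. Then K (dimension 2) consists of the simplices:

  0-simplices (9): [0], [1], [2], [3], [4], [5], [6], [7], [8]
  1-simplices (27): (27 of them)
  2-simplices (18): [0,1,2], [0,1,6], [0,2,4], [0,3,6], [0,3,8], [0,4,8], [1,2,3], [1,3,8], [1,6,7], [1,7,8], [2,3,5], [2,4,7], [2,5,7], [3,5,6], [4,5,6], [4,5,8], [4,6,7], [5,7,8]

giving chain groups C_0 ≅ Z^9, C_1 ≅ Z^27, C_2 ≅ Z^18.

The boundary map ∂_1: C_1 → C_0 sends each edge [p,q] (with p < q) to q − p. For instance
  ∂[7,8] = [8] − [7].
This gives a 9×27 integer matrix of rank 8; reducing to Smith normal form yields diagonal entries (1,1,1,1,1,1,1,1).

The boundary map ∂_2: C_2 → C_1 sends each 2-simplex [p,q,r] to [q,r] − [p,r] + [p,q]. For instance
  ∂[0,1,6] = [1,6] − [0,6] + [0,1],
  ∂[4,5,8] = [5,8] − [4,8] + [4,5].
The resulting 27×18 matrix has rank 18, and its Smith normal form has invariant factors (1,1,1,1,1,1,1,1,1,1,1,1,1,1,1,1,1,2).

Reading off H_k = ker ∂_k / im ∂_{k+1}:

  H_0: rank C_0 − rank ∂_1 = 9 − 8 = 1, and the invariant factors of ∂_1 are all 1, so H_0 ≅ Z.
  H_1: rank ker ∂_1 − rank ∂_2 = (27 − 8) − 18 = 1, and ∂_2 has invariant factor 2 > 1, so H_1 ≅ Z ⊕ Z_2.
  H_2: rank ker ∂_2 − rank ∂_3 = (18 − 18) − 0 = 0, and there is no ∂_3, so H_2 ≅ 0.

(K is a triangulation of the Klein bottle.)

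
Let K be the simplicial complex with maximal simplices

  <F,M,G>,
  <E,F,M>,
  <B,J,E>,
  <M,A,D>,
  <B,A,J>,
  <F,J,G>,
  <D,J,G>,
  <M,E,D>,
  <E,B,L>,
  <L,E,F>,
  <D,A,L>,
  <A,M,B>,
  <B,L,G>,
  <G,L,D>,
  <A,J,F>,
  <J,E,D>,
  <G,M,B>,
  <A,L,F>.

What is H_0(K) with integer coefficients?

H_0 ≅ Z.

Fix the vertex order A < B < D < E < F < G < J < L < M and write every simplex with vertices in increasing order. Then dim K = 2 and the simplices of K are:

  0-simplices (9): A, B, D, E, F, G, J, L, M
  1-simplices (27): AB, AD, AF, AJ, AL, AM, BE, BG, BJ, BL, BM, DE, DG, DJ, DL, DM, EF, EJ, EL, EM, FG, FJ, FL, FM, GJ, GL, GM
  2-simplices (18): ABJ, ABM, ADL, ADM, AFJ, AFL, BEJ, BEL, BGL, BGM, DEJ, DEM, DGJ, DGL, EFL, EFM, FGJ, FGM

Hence C_0 ≅ Z^9, C_1 ≅ Z^27, C_2 ≅ Z^18.

Boundary ∂_1: C_1 → C_0 sends each edge [p,q] (with p < q) to q − p.
As a 9×27 matrix over Z this has rank 8, with invariant factors (1,1,1,1,1,1,1,1).

The boundary map ∂_2: C_2 → C_1 sends each 2-simplex [p,q,r] to [q,r] − [p,r] + [p,q]. For instance
  ∂ABJ = BJ − AJ + AB,
  ∂AFJ = FJ − AJ + AF.
As a 27×18 matrix over Z this has rank 17, with invariant factors (1,1,1,1,1,1,1,1,1,1,1,1,1,1,1,1,1).

Computing H_k = (kernel of ∂_k) / (image of ∂_{k+1}):

  H_0: rank C_0 − rank ∂_1 = 9 − 8 = 1, and the invariant factors of ∂_1 are all 1, so H_0 ≅ Z.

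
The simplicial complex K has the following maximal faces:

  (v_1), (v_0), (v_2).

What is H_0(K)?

H_0 ≅ Z^3.

Take the total order v_0 < v_1 < v_2 on the vertex set. Then K (dimension 0) consists of the simplices:

  0-simplices (3): [v_0], [v_1], [v_2]

giving chain groups C_0 ≅ Z^3.

Reading off H_k = ker ∂_k / im ∂_{k+1}:

  H_0: rank C_0 − rank ∂_1 = 3 − 0 = 3, and there is no ∂_1, so H_0 ≅ Z^3.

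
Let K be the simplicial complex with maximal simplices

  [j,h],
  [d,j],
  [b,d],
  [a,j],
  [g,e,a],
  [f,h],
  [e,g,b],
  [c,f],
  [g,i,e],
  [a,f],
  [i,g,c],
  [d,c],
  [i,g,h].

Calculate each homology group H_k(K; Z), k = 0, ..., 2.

Fix the vertex order a < b < c < d < e < f < g < h < i < j and write every simplex with vertices in increasing order. Then dim K = 2 and the simplices of K are:

  0-simplices (10): a, b, c, d, e, f, g, h, i, j
  1-simplices (19): ae, af, ag, aj, bd, be, bg, cd, cf, cg, ci, dj, eg, ei, fh, gh, gi, hi, hj
  2-simplices (5): aeg, beg, cgi, egi, ghi

so the chain groups are C_0 ≅ Z^10, C_1 ≅ Z^19, C_2 ≅ Z^5.

The boundary map ∂_1: C_1 → C_0 maps an edge to its endpoints' difference, ∂[p,q] = q − p. For instance
  ∂gh = h − g.
The 10×19 boundary matrix has rank 9 and Smith normal form diag(1,1,1,1,1,1,1,1,1).

The boundary map ∂_2: C_2 → C_1 acts by ∂[p,q,r] = [q,r] − [p,r] + [p,q]. For instance
  ∂egi = gi − ei + eg,
  ∂aeg = eg − ag + ae.
The resulting 19×5 matrix has rank 5, and its Smith normal form has invariant factors (1,1,1,1,1).

Now H_k = ker ∂_k / im ∂_{k+1}, so:

  H_0: rank C_0 − rank ∂_1 = 10 − 9 = 1, and the invariant factors of ∂_1 are all 1, so H_0 ≅ Z.
  H_1: rank ker ∂_1 − rank ∂_2 = (19 − 9) − 5 = 5, and the invariant factors of ∂_2 are all 1, so H_1 ≅ Z^5.
  H_2: rank ker ∂_2 − rank ∂_3 = (5 − 5) − 0 = 0, and there is no ∂_3, so H_2 ≅ 0.

As a check, the Euler characteristic is 10 − 19 + 5 = -4, which agrees with 1 − 5 + 0 = -4.

H_0 ≅ Z,  H_1 ≅ Z^5,  H_2 = 0.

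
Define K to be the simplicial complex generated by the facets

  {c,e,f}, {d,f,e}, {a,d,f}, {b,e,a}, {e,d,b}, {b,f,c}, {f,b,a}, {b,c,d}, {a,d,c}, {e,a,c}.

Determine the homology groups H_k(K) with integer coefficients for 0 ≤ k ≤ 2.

H_0 ≅ Z,  H_1 ≅ Z/2Z,  H_2 = 0.

Take the total order a < b < c < d < e < f on the vertex set. Then K (dimension 2) consists of the simplices:

  0-simplices (6): a, b, c, d, e, f
  1-simplices (15): ab, ac, ad, ae, af, bc, bd, be, bf, cd, ce, cf, de, df, ef
  2-simplices (10): abe, abf, acd, ace, adf, bcd, bcf, bde, cef, def

so the chain groups are C_0 ≅ Z^6, C_1 ≅ Z^15, C_2 ≅ Z^10.

Boundary ∂_1: C_1 → C_0 is given by ∂[p,q] = [q] − [p]. For instance
  ∂be = e − b.
As a 6×15 matrix over Z this has rank 5, with invariant factors (1,1,1,1,1).

The boundary map ∂_2: C_2 → C_1 sends each 2-simplex [p,q,r] to [q,r] − [p,r] + [p,q]. For instance
  ∂bcf = cf − bf + bc,
  ∂def = ef − df + de.
As a 15×10 matrix over Z this has rank 10, with invariant factors (1,1,1,1,1,1,1,1,1,2).

Now H_k = ker ∂_k / im ∂_{k+1}, so:

  H_0: rank C_0 − rank ∂_1 = 6 − 5 = 1, and the invariant factors of ∂_1 are all 1, so H_0 = Z.
  H_1: rank ker ∂_1 − rank ∂_2 = (15 − 5) − 10 = 0, and ∂_2 has invariant factor 2 > 1, so H_1 = Z/2Z.
  H_2: rank ker ∂_2 − rank ∂_3 = (10 − 10) − 0 = 0, and there is no ∂_3, so H_2 = 0.

As a check, the Euler characteristic is 6 − 15 + 10 = 1, which agrees with 1 − 0 + 0 = 1.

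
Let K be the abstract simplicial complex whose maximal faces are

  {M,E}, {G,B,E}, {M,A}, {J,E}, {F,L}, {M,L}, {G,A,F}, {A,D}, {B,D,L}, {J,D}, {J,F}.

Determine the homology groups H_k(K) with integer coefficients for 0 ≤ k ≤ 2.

H_0 = Z,  H_1 = Z^6,  H_2 = 0.

We work with the vertex ordering A < B < D < E < F < G < J < L < M. The simplices of K, each written with vertices in increasing order, are:

  0-simplices (9): A, B, D, E, F, G, J, L, M
  1-simplices (17): AD, AF, AG, AM, BD, BE, BG, BL, DJ, DL, EG, EJ, EM, FG, FJ, FL, LM
  2-simplices (3): AFG, BDL, BEG

Hence C_0 ≅ Z^9, C_1 ≅ Z^17, C_2 ≅ Z^3.

The boundary map ∂_1: C_1 → C_0 is given by ∂[p,q] = [q] − [p]. For instance
  ∂FG = G − F.
The 9×17 boundary matrix has rank 8 and Smith normal form diag(1,1,1,1,1,1,1,1).

∂_2: C_2 → C_1 sends each 2-simplex [p,q,r] to [q,r] − [p,r] + [p,q]. For instance
  ∂BEG = EG − BG + BE,
  ∂AFG = FG − AG + AF.
The 17×3 boundary matrix has rank 3 and Smith normal form diag(1,1,1).

Now H_k = ker ∂_k / im ∂_{k+1}, so:

  H_0: rank C_0 − rank ∂_1 = 9 − 8 = 1, and the invariant factors of ∂_1 are all 1, so H_0 = Z.
  H_1: rank ker ∂_1 − rank ∂_2 = (17 − 8) − 3 = 6, and the invariant factors of ∂_2 are all 1, so H_1 = Z^6.
  H_2: rank ker ∂_2 − rank ∂_3 = (3 − 3) − 0 = 0, and there is no ∂_3, so H_2 = 0.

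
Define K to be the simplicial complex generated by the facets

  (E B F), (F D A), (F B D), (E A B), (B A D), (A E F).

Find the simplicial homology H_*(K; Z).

Take the total order A < B < D < E < F on the vertex set. Then K (dimension 2) consists of the simplices:

  0-simplices (5): A, B, D, E, F
  1-simplices (9): AB, AD, AE, AF, BD, BE, BF, DF, EF
  2-simplices (6): ABD, ABE, ADF, AEF, BDF, BEF

giving chain groups C_0 ≅ Z^5, C_1 ≅ Z^9, C_2 ≅ Z^6.

Boundary ∂_1: C_1 → C_0 is given by ∂[p,q] = [q] − [p]. For instance
  ∂EF = F − E.
The 5×9 boundary matrix has rank 4 and Smith normal form diag(1,1,1,1).

Boundary ∂_2: C_2 → C_1 acts by ∂[p,q,r] = [q,r] − [p,r] + [p,q]. For instance
  ∂ABD = BD − AD + AB,
  ∂BEF = EF − BF + BE.
The 9×6 boundary matrix has rank 5 and Smith normal form diag(1,1,1,1,1).

Reading off H_k = ker ∂_k / im ∂_{k+1}:

  H_0: rank C_0 − rank ∂_1 = 5 − 4 = 1, and the invariant factors of ∂_1 are all 1, so H_0 ≅ Z.
  H_1: rank ker ∂_1 − rank ∂_2 = (9 − 4) − 5 = 0, and the invariant factors of ∂_2 are all 1, so H_1 ≅ 0.
  H_2: rank ker ∂_2 − rank ∂_3 = (6 − 5) − 0 = 1, and there is no ∂_3, so H_2 ≅ Z.

As a check, the Euler characteristic is 5 − 9 + 6 = 2, which agrees with 1 − 0 + 1 = 2.
(K is a triangulation of the 2-sphere S^2.)

H_0 ≅ Z,  H_1 = 0,  H_2 ≅ Z.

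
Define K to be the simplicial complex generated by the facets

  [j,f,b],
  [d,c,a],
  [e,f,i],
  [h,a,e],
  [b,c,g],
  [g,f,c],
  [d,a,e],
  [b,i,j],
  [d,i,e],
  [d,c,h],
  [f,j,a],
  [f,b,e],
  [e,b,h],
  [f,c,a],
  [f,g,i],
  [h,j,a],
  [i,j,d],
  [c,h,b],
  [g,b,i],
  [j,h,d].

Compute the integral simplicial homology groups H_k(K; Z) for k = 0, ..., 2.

H_0 = Z,  H_1 = Z ⊕ Z/2,  H_2 = 0.

Order the vertices as a < b < c < d < e < f < g < h < i < j. Listing each simplex with vertices in this order, K has dimension 2 with simplices:

  0-simplices (10): a, b, c, d, e, f, g, h, i, j
  1-simplices (30): ac, ad, ae, af, ah, aj, bc, be, bf, bg, bh, bi, bj, cd, cf, cg, ch, de, dh, di, dj, ef, eh, ei, fg, fi, fj, gi, hj, ij
  2-simplices (20): acd, acf, ade, aeh, afj, ahj, bcg, bch, bef, beh, bfj, bgi, bij, cdh, cfg, dei, dhj, dij, efi, fgi

giving chain groups C_0 ≅ Z^10, C_1 ≅ Z^30, C_2 ≅ Z^20.

The boundary map ∂_1: C_1 → C_0 sends each edge [p,q] (with p < q) to q − p.
As a 10×30 matrix over Z this has rank 9, with invariant factors (1,1,1,1,1,1,1,1,1).

The boundary map ∂_2: C_2 → C_1 sends each 2-simplex [p,q,r] to [q,r] − [p,r] + [p,q]. For instance
  ∂fgi = gi − fi + fg,
  ∂bcg = cg − bg + bc.
As a 30×20 matrix over Z this has rank 20, with invariant factors (1,1,1,1,1,1,1,1,1,1,1,1,1,1,1,1,1,1,1,2).

From H_k ≅ ker(∂_k) / im(∂_{k+1}) we obtain:

  H_0: rank C_0 − rank ∂_1 = 10 − 9 = 1, and the invariant factors of ∂_1 are all 1, so H_0 = Z.
  H_1: rank ker ∂_1 − rank ∂_2 = (30 − 9) − 20 = 1, and ∂_2 has invariant factor 2 > 1, so H_1 = Z ⊕ Z/2.
  H_2: rank ker ∂_2 − rank ∂_3 = (20 − 20) − 0 = 0, and there is no ∂_3, so H_2 = 0.

(K is a triangulation of the Klein bottle.)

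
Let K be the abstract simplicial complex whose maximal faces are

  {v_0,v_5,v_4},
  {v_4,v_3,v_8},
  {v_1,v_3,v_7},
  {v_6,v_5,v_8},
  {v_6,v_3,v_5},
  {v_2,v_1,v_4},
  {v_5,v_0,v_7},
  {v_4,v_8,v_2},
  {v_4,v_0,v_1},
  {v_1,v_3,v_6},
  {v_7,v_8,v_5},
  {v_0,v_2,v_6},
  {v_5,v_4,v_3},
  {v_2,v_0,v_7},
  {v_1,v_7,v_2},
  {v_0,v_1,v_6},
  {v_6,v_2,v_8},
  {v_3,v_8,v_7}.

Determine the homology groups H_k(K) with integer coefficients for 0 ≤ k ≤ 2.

Order the vertices as v_0 < v_1 < v_2 < v_3 < v_4 < v_5 < v_6 < v_7 < v_8. Listing each simplex with vertices in this order, K has dimension 2 with simplices:

  0-simplices (9): [v_0], [v_1], [v_2], [v_3], [v_4], [v_5], [v_6], [v_7], [v_8]
  1-simplices (27): (27 of them)
  2-simplices (18): (18 of them)

giving chain groups C_0 ≅ Z^9, C_1 ≅ Z^27, C_2 ≅ Z^18.

∂_1: C_1 → C_0 is given by ∂[p,q] = [q] − [p].
The 9×27 boundary matrix has rank 8 and Smith normal form diag(1,1,1,1,1,1,1,1).

Boundary ∂_2: C_2 → C_1 maps a triangle to the signed sum of its edges. For instance
  ∂[v_2,v_6,v_8] = [v_6,v_8] − [v_2,v_8] + [v_2,v_6],
  ∂[v_0,v_1,v_4] = [v_1,v_4] − [v_0,v_4] + [v_0,v_1].
This gives a 27×18 integer matrix of rank 18; reducing to Smith normal form yields diagonal entries (1,1,1,1,1,1,1,1,1,1,1,1,1,1,1,1,1,2).

Computing H_k = (kernel of ∂_k) / (image of ∂_{k+1}):

  H_0: rank C_0 − rank ∂_1 = 9 − 8 = 1, and the invariant factors of ∂_1 are all 1, so H_0 ≅ Z.
  H_1: rank ker ∂_1 − rank ∂_2 = (27 − 8) − 18 = 1, and ∂_2 has invariant factor 2 > 1, so H_1 ≅ Z × Z/2.
  H_2: rank ker ∂_2 − rank ∂_3 = (18 − 18) − 0 = 0, and there is no ∂_3, so H_2 ≅ 0.

(K is a triangulation of the Klein bottle.)

H_0 ≅ Z,  H_1 ≅ Z × Z/2,  H_2 = 0.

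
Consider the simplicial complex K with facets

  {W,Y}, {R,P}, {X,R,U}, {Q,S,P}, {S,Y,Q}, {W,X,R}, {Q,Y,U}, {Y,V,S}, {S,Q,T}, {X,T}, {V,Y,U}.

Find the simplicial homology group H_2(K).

We work with the vertex ordering P < Q < R < S < T < U < V < W < X < Y. The simplices of K, each written with vertices in increasing order, are:

  0-simplices (10): P, Q, R, S, T, U, V, W, X, Y
  1-simplices (20): PQ, PR, PS, QS, QT, QU, QY, RU, RW, RX, ST, SV, SY, TX, UV, UX, UY, VY, WX, WY
  2-simplices (8): PQS, QST, QSY, QUY, RUX, RWX, SVY, UVY

so the chain groups are C_0 ≅ Z^10, C_1 ≅ Z^20, C_2 ≅ Z^8.

The boundary map ∂_1: C_1 → C_0 maps an edge to its endpoints' difference, ∂[p,q] = q − p. For instance
  ∂UX = X − U.
As a 10×20 matrix over Z this has rank 9, with invariant factors (1,1,1,1,1,1,1,1,1).

The boundary map ∂_2: C_2 → C_1 maps a triangle to the signed sum of its edges. For instance
  ∂RUX = UX − RX + RU,
  ∂QUY = UY − QY + QU.
The 20×8 boundary matrix has rank 8 and Smith normal form diag(1,1,1,1,1,1,1,1).

Computing H_k = (kernel of ∂_k) / (image of ∂_{k+1}):

  H_2: rank ker ∂_2 − rank ∂_3 = (8 − 8) − 0 = 0, and there is no ∂_3, so H_2 = 0.

H_2 ≅ 0.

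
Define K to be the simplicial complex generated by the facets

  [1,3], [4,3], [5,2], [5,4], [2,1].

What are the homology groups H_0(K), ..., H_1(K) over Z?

H_0 ≅ Z,  H_1 ≅ Z.

We work with the vertex ordering 1 < 2 < 3 < 4 < 5. The simplices of K, each written with vertices in increasing order, are:

  0-simplices (5): [1], [2], [3], [4], [5]
  1-simplices (5): [1,2], [1,3], [2,5], [3,4], [4,5]

so the chain groups are C_0 ≅ Z^5, C_1 ≅ Z^5.

Boundary ∂_1: C_1 → C_0 is given by ∂[p,q] = [q] − [p]. For instance
  ∂[1,3] = [3] − [1].
This gives a 5×5 integer matrix of rank 4; reducing to Smith normal form yields diagonal entries (1,1,1,1).

Now H_k = ker ∂_k / im ∂_{k+1}, so:

  H_0: rank C_0 − rank ∂_1 = 5 − 4 = 1, and the invariant factors of ∂_1 are all 1, so H_0 ≅ Z.
  H_1: rank ker ∂_1 − rank ∂_2 = (5 − 4) − 0 = 1, and there is no ∂_2, so H_1 ≅ Z.

As a check, the Euler characteristic is 5 − 5 = 0, which agrees with 1 − 1 = 0.
(K is a triangulation of the circle S^1.)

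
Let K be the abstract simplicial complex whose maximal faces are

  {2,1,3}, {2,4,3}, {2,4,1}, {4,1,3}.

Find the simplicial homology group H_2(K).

H_2 ≅ Z.

We work with the vertex ordering 1 < 2 < 3 < 4. The simplices of K, each written with vertices in increasing order, are:

  0-simplices (4): [1], [2], [3], [4]
  1-simplices (6): [1,2], [1,3], [1,4], [2,3], [2,4], [3,4]
  2-simplices (4): [1,2,3], [1,2,4], [1,3,4], [2,3,4]

Hence C_0 ≅ Z^4, C_1 ≅ Z^6, C_2 ≅ Z^4.

The boundary map ∂_1: C_1 → C_0 maps an edge to its endpoints' difference, ∂[p,q] = q − p. For instance
  ∂[1,3] = [3] − [1].
The 4×6 boundary matrix has rank 3 and Smith normal form diag(1,1,1).

Boundary ∂_2: C_2 → C_1 sends each 2-simplex [p,q,r] to [q,r] − [p,r] + [p,q]. For instance
  ∂[1,2,4] = [2,4] − [1,4] + [1,2],
  ∂[1,2,3] = [2,3] − [1,3] + [1,2].
As a 6×4 matrix over Z this has rank 3, with invariant factors (1,1,1).

Now H_k = ker ∂_k / im ∂_{k+1}, so:

  H_2: rank ker ∂_2 − rank ∂_3 = (4 − 3) − 0 = 1, and there is no ∂_3, so H_2 ≅ Z.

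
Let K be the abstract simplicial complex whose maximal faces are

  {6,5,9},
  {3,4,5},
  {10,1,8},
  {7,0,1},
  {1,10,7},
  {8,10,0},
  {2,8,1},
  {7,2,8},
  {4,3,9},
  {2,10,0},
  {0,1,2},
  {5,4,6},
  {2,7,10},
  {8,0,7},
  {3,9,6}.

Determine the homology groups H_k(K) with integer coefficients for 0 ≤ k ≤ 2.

H_0 ≅ Z^2,  H_1 ≅ Z ⊕ Z/2Z,  H_2 = 0.

Order the vertices as 0 < 1 < 2 < 3 < 4 < 5 < 6 < 7 < 8 < 9 < 10. Listing each simplex with vertices in this order, K has dimension 2 with simplices:

  0-simplices (11): [0], [1], [2], [3], [4], [5], [6], [7], [8], [9], [10]
  1-simplices (25): (25 of them)
  2-simplices (15): [0,1,2], [0,1,7], [0,2,10], [0,7,8], [0,8,10], [1,2,8], [1,7,10], [1,8,10], [2,7,8], [2,7,10], [3,4,5], [3,4,9], [3,6,9], [4,5,6], [5,6,9]

Hence C_0 ≅ Z^11, C_1 ≅ Z^25, C_2 ≅ Z^15.

The boundary map ∂_1: C_1 → C_0 maps an edge to its endpoints' difference, ∂[p,q] = q − p. For instance
  ∂[0,2] = [2] − [0].
The 11×25 boundary matrix has rank 9 and Smith normal form diag(1,1,1,1,1,1,1,1,1).

∂_2: C_2 → C_1 acts by ∂[p,q,r] = [q,r] − [p,r] + [p,q]. For instance
  ∂[1,7,10] = [7,10] − [1,10] + [1,7],
  ∂[3,6,9] = [6,9] − [3,9] + [3,6].
This gives a 25×15 integer matrix of rank 15; reducing to Smith normal form yields diagonal entries (1,1,1,1,1,1,1,1,1,1,1,1,1,1,2).

Now H_k = ker ∂_k / im ∂_{k+1}, so:

  H_0: rank C_0 − rank ∂_1 = 11 − 9 = 2, and the invariant factors of ∂_1 are all 1, so H_0 ≅ Z^2.
  H_1: rank ker ∂_1 − rank ∂_2 = (25 − 9) − 15 = 1, and ∂_2 has invariant factor 2 > 1, so H_1 ≅ Z ⊕ Z/2Z.
  H_2: rank ker ∂_2 − rank ∂_3 = (15 − 15) − 0 = 0, and there is no ∂_3, so H_2 ≅ 0.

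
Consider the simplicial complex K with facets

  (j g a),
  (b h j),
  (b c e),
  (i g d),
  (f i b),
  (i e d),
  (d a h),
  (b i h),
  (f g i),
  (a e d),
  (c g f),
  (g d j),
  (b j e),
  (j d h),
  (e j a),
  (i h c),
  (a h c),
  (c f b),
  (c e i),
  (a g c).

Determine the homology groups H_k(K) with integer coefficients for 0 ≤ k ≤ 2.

H_0 = Z,  H_1 = Z ⊕ Z/2Z,  H_2 = 0.

Order the vertices as a < b < c < d < e < f < g < h < i < j. Listing each simplex with vertices in this order, K has dimension 2 with simplices:

  0-simplices (10): a, b, c, d, e, f, g, h, i, j
  1-simplices (30): ac, ad, ae, ag, ah, aj, bc, be, bf, bh, bi, bj, ce, cf, cg, ch, ci, de, dg, dh, di, dj, ei, ej, fg, fi, gi, gj, hi, hj
  2-simplices (20): acg, ach, ade, adh, aej, agj, bce, bcf, bej, bfi, bhi, bhj, cei, cfg, chi, dei, dgi, dgj, dhj, fgi

Hence C_0 ≅ Z^10, C_1 ≅ Z^30, C_2 ≅ Z^20.

The boundary map ∂_1: C_1 → C_0 is given by ∂[p,q] = [q] − [p].
As a 10×30 matrix over Z this has rank 9, with invariant factors (1,1,1,1,1,1,1,1,1).

Boundary ∂_2: C_2 → C_1 sends each 2-simplex [p,q,r] to [q,r] − [p,r] + [p,q]. For instance
  ∂ach = ch − ah + ac,
  ∂dgi = gi − di + dg.
This gives a 30×20 integer matrix of rank 20; reducing to Smith normal form yields diagonal entries (1,1,1,1,1,1,1,1,1,1,1,1,1,1,1,1,1,1,1,2).

Computing H_k = (kernel of ∂_k) / (image of ∂_{k+1}):

  H_0: rank C_0 − rank ∂_1 = 10 − 9 = 1, and the invariant factors of ∂_1 are all 1, so H_0 = Z.
  H_1: rank ker ∂_1 − rank ∂_2 = (30 − 9) − 20 = 1, and ∂_2 has invariant factor 2 > 1, so H_1 = Z ⊕ Z/2Z.
  H_2: rank ker ∂_2 − rank ∂_3 = (20 − 20) − 0 = 0, and there is no ∂_3, so H_2 = 0.

As a check, the Euler characteristic is 10 − 30 + 20 = 0, which agrees with 1 − 1 + 0 = 0.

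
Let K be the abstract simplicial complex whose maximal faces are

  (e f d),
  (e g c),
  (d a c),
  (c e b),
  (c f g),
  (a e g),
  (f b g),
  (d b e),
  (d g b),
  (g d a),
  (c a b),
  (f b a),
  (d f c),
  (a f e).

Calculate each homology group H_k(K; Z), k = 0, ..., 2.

H_0 = Z,  H_1 = Z^2,  H_2 = Z.

Take the total order a < b < c < d < e < f < g on the vertex set. Then K (dimension 2) consists of the simplices:

  0-simplices (7): a, b, c, d, e, f, g
  1-simplices (21): ab, ac, ad, ae, af, ag, bc, bd, be, bf, bg, cd, ce, cf, cg, de, df, dg, ef, eg, fg
  2-simplices (14): abc, abf, acd, adg, aef, aeg, bce, bde, bdg, bfg, cdf, ceg, cfg, def

Hence C_0 ≅ Z^7, C_1 ≅ Z^21, C_2 ≅ Z^14.

The boundary map ∂_1: C_1 → C_0 sends each edge [p,q] (with p < q) to q − p. For instance
  ∂fg = g − f.
This gives a 7×21 integer matrix of rank 6; reducing to Smith normal form yields diagonal entries (1,1,1,1,1,1).

Boundary ∂_2: C_2 → C_1 acts by ∂[p,q,r] = [q,r] − [p,r] + [p,q]. For instance
  ∂bfg = fg − bg + bf,
  ∂aef = ef − af + ae.
The resulting 21×14 matrix has rank 13, and its Smith normal form has invariant factors (1,1,1,1,1,1,1,1,1,1,1,1,1).

Reading off H_k = ker ∂_k / im ∂_{k+1}:

  H_0: rank C_0 − rank ∂_1 = 7 − 6 = 1, and the invariant factors of ∂_1 are all 1, so H_0 = Z.
  H_1: rank ker ∂_1 − rank ∂_2 = (21 − 6) − 13 = 2, and the invariant factors of ∂_2 are all 1, so H_1 = Z^2.
  H_2: rank ker ∂_2 − rank ∂_3 = (14 − 13) − 0 = 1, and there is no ∂_3, so H_2 = Z.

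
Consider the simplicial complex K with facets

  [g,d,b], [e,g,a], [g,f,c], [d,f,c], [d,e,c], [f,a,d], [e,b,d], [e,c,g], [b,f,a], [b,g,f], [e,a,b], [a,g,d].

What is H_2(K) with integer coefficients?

H_2 ≅ 0.

Take the total order a < b < c < d < e < f < g on the vertex set. Then K (dimension 2) consists of the simplices:

  0-simplices (7): a, b, c, d, e, f, g
  1-simplices (18): ab, ad, ae, af, ag, bd, be, bf, bg, cd, ce, cf, cg, de, df, dg, eg, fg
  2-simplices (12): abe, abf, adf, adg, aeg, bde, bdg, bfg, cde, cdf, ceg, cfg

so the chain groups are C_0 ≅ Z^7, C_1 ≅ Z^18, C_2 ≅ Z^12.

Boundary ∂_1: C_1 → C_0 sends each edge [p,q] (with p < q) to q − p. For instance
  ∂ce = e − c.
As a 7×18 matrix over Z this has rank 6, with invariant factors (1,1,1,1,1,1).

∂_2: C_2 → C_1 acts by ∂[p,q,r] = [q,r] − [p,r] + [p,q]. For instance
  ∂cdf = df − cf + cd,
  ∂abe = be − ae + ab.
The 18×12 boundary matrix has rank 12 and Smith normal form diag(1,1,1,1,1,1,1,1,1,1,1,2).

From H_k ≅ ker(∂_k) / im(∂_{k+1}) we obtain:

  H_2: rank ker ∂_2 − rank ∂_3 = (12 − 12) − 0 = 0, and there is no ∂_3, so H_2 = 0.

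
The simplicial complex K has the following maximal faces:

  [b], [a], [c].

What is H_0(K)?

H_0 ≅ Z^3.

Fix the vertex order a < b < c and write every simplex with vertices in increasing order. Then dim K = 0 and the simplices of K are:

  0-simplices (3): a, b, c

so the chain groups are C_0 ≅ Z^3.

Now H_k = ker ∂_k / im ∂_{k+1}, so:

  H_0: rank C_0 − rank ∂_1 = 3 − 0 = 3, and there is no ∂_1, so H_0 ≅ Z^3.

(K is a triangulation of a set of 3 points.)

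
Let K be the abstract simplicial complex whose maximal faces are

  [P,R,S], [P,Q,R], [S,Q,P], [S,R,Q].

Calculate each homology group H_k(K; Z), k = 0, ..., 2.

H_0 ≅ Z,  H_1 = 0,  H_2 ≅ Z.

Order the vertices as P < Q < R < S. Listing each simplex with vertices in this order, K has dimension 2 with simplices:

  0-simplices (4): P, Q, R, S
  1-simplices (6): PQ, PR, PS, QR, QS, RS
  2-simplices (4): PQR, PQS, PRS, QRS

giving chain groups C_0 ≅ Z^4, C_1 ≅ Z^6, C_2 ≅ Z^4.

The boundary map ∂_1: C_1 → C_0 maps an edge to its endpoints' difference, ∂[p,q] = q − p. For instance
  ∂QS = S − Q.
As a 4×6 matrix over Z this has rank 3, with invariant factors (1,1,1).

The boundary map ∂_2: C_2 → C_1 sends each 2-simplex [p,q,r] to [q,r] − [p,r] + [p,q]. For instance
  ∂PQS = QS − PS + PQ,
  ∂PQR = QR − PR + PQ.
This gives a 6×4 integer matrix of rank 3; reducing to Smith normal form yields diagonal entries (1,1,1).

From H_k ≅ ker(∂_k) / im(∂_{k+1}) we obtain:

  H_0: rank C_0 − rank ∂_1 = 4 − 3 = 1, and the invariant factors of ∂_1 are all 1, so H_0 ≅ Z.
  H_1: rank ker ∂_1 − rank ∂_2 = (6 − 3) − 3 = 0, and the invariant factors of ∂_2 are all 1, so H_1 ≅ 0.
  H_2: rank ker ∂_2 − rank ∂_3 = (4 − 3) − 0 = 1, and there is no ∂_3, so H_2 ≅ Z.

As a check, the Euler characteristic is 4 − 6 + 4 = 2, which agrees with 1 − 0 + 1 = 2.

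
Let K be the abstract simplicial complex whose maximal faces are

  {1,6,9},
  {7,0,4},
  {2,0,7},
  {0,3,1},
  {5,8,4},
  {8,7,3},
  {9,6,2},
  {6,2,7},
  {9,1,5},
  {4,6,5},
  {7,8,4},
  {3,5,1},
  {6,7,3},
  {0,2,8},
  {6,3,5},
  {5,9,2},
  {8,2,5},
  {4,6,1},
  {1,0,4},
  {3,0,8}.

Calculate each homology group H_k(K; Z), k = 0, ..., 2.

H_0 ≅ Z,  H_1 ≅ Z ⊕ Z/2,  H_2 = 0.

Order the vertices as 0 < 1 < 2 < 3 < 4 < 5 < 6 < 7 < 8 < 9. Listing each simplex with vertices in this order, K has dimension 2 with simplices:

  0-simplices (10): [0], [1], [2], [3], [4], [5], [6], [7], [8], [9]
  1-simplices (30): (30 of them)
  2-simplices (20): (20 of them)

so the chain groups are C_0 ≅ Z^10, C_1 ≅ Z^30, C_2 ≅ Z^20.

Boundary ∂_1: C_1 → C_0 is given by ∂[p,q] = [q] − [p]. For instance
  ∂[1,9] = [9] − [1].
This gives a 10×30 integer matrix of rank 9; reducing to Smith normal form yields diagonal entries (1,1,1,1,1,1,1,1,1).

The boundary map ∂_2: C_2 → C_1 sends each 2-simplex [p,q,r] to [q,r] − [p,r] + [p,q]. For instance
  ∂[1,6,9] = [6,9] − [1,9] + [1,6],
  ∂[1,3,5] = [3,5] − [1,5] + [1,3].
The 30×20 boundary matrix has rank 20 and Smith normal form diag(1,1,1,1,1,1,1,1,1,1,1,1,1,1,1,1,1,1,1,2).

Reading off H_k = ker ∂_k / im ∂_{k+1}:

  H_0: rank C_0 − rank ∂_1 = 10 − 9 = 1, and the invariant factors of ∂_1 are all 1, so H_0 = Z.
  H_1: rank ker ∂_1 − rank ∂_2 = (30 − 9) − 20 = 1, and ∂_2 has invariant factor 2 > 1, so H_1 = Z ⊕ Z/2.
  H_2: rank ker ∂_2 − rank ∂_3 = (20 − 20) − 0 = 0, and there is no ∂_3, so H_2 = 0.

(K is a triangulation of the Klein bottle.)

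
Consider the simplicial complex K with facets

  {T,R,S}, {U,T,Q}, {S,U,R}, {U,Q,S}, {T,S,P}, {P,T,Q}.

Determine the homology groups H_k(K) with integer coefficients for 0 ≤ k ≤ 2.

Order the vertices as P < Q < R < S < T < U. Listing each simplex with vertices in this order, K has dimension 2 with simplices:

  0-simplices (6): P, Q, R, S, T, U
  1-simplices (12): PQ, PS, PT, QS, QT, QU, RS, RT, RU, ST, SU, TU
  2-simplices (6): PQT, PST, QSU, QTU, RST, RSU

giving chain groups C_0 ≅ Z^6, C_1 ≅ Z^12, C_2 ≅ Z^6.

∂_1: C_1 → C_0 is given by ∂[p,q] = [q] − [p]. For instance
  ∂QS = S − Q.
As a 6×12 matrix over Z this has rank 5, with invariant factors (1,1,1,1,1).

∂_2: C_2 → C_1 acts by ∂[p,q,r] = [q,r] − [p,r] + [p,q]. For instance
  ∂PST = ST − PT + PS,
  ∂QTU = TU − QU + QT.
This gives a 12×6 integer matrix of rank 6; reducing to Smith normal form yields diagonal entries (1,1,1,1,1,1).

From H_k ≅ ker(∂_k) / im(∂_{k+1}) we obtain:

  H_0: rank C_0 − rank ∂_1 = 6 − 5 = 1, and the invariant factors of ∂_1 are all 1, so H_0 = Z.
  H_1: rank ker ∂_1 − rank ∂_2 = (12 − 5) − 6 = 1, and the invariant factors of ∂_2 are all 1, so H_1 = Z.
  H_2: rank ker ∂_2 − rank ∂_3 = (6 − 6) − 0 = 0, and there is no ∂_3, so H_2 = 0.

(K is a triangulation of the cylinder S^1 x I.)

H_0 ≅ Z,  H_1 ≅ Z,  H_2 = 0.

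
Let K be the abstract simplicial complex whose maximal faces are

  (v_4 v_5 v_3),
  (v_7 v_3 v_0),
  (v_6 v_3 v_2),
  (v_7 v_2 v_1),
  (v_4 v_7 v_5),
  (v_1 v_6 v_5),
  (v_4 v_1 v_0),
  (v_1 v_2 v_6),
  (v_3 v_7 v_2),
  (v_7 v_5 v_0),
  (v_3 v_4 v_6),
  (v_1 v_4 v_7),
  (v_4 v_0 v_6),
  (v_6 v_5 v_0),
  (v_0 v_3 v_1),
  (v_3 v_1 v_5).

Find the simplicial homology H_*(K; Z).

H_0 = Z,  H_1 = Z^2,  H_2 = Z.

Fix the vertex order v_0 < v_1 < v_2 < v_3 < v_4 < v_5 < v_6 < v_7 and write every simplex with vertices in increasing order. Then dim K = 2 and the simplices of K are:

  0-simplices (8): [v_0], [v_1], [v_2], [v_3], [v_4], [v_5], [v_6], [v_7]
  1-simplices (24): (24 of them)
  2-simplices (16): (16 of them)

giving chain groups C_0 ≅ Z^8, C_1 ≅ Z^24, C_2 ≅ Z^16.

∂_1: C_1 → C_0 is given by ∂[p,q] = [q] − [p].
The resulting 8×24 matrix has rank 7, and its Smith normal form has invariant factors (1,1,1,1,1,1,1).

∂_2: C_2 → C_1 maps a triangle to the signed sum of its edges. For instance
  ∂[v_0,v_5,v_7] = [v_5,v_7] − [v_0,v_7] + [v_0,v_5],
  ∂[v_3,v_4,v_6] = [v_4,v_6] − [v_3,v_6] + [v_3,v_4].
The resulting 24×16 matrix has rank 15, and its Smith normal form has invariant factors (1,1,1,1,1,1,1,1,1,1,1,1,1,1,1).

Now H_k = ker ∂_k / im ∂_{k+1}, so:

  H_0: rank C_0 − rank ∂_1 = 8 − 7 = 1, and the invariant factors of ∂_1 are all 1, so H_0 = Z.
  H_1: rank ker ∂_1 − rank ∂_2 = (24 − 7) − 15 = 2, and the invariant factors of ∂_2 are all 1, so H_1 = Z^2.
  H_2: rank ker ∂_2 − rank ∂_3 = (16 − 15) − 0 = 1, and there is no ∂_3, so H_2 = Z.

(K is a triangulation of the torus T^2.)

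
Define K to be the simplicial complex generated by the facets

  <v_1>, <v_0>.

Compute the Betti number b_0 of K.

Order the vertices as v_0 < v_1. Listing each simplex with vertices in this order, K has dimension 0 with simplices:

  0-simplices (2): [v_0], [v_1]

giving chain groups C_0 ≅ Z^2.

Now H_k = ker ∂_k / im ∂_{k+1}, so:

  H_0: rank C_0 − rank ∂_1 = 2 − 0 = 2, and there is no ∂_1, so H_0 = Z^2.

(K is a triangulation of a set of 2 points.)

Hence the Betti numbers are b_0 = 2.

b_0 = 2.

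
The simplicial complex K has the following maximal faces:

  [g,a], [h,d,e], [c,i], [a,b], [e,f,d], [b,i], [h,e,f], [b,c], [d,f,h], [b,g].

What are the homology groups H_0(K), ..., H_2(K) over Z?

Take the total order a < b < c < d < e < f < g < h < i on the vertex set. Then K (dimension 2) consists of the simplices:

  0-simplices (9): a, b, c, d, e, f, g, h, i
  1-simplices (12): ab, ag, bc, bg, bi, ci, de, df, dh, ef, eh, fh
  2-simplices (4): def, deh, dfh, efh

giving chain groups C_0 ≅ Z^9, C_1 ≅ Z^12, C_2 ≅ Z^4.

Boundary ∂_1: C_1 → C_0 is given by ∂[p,q] = [q] − [p].
The resulting 9×12 matrix has rank 7, and its Smith normal form has invariant factors (1,1,1,1,1,1,1).

Boundary ∂_2: C_2 → C_1 maps a triangle to the signed sum of its edges. For instance
  ∂def = ef − df + de,
  ∂efh = fh − eh + ef.
As a 12×4 matrix over Z this has rank 3, with invariant factors (1,1,1).

From H_k ≅ ker(∂_k) / im(∂_{k+1}) we obtain:

  H_0: rank C_0 − rank ∂_1 = 9 − 7 = 2, and the invariant factors of ∂_1 are all 1, so H_0 = Z^2.
  H_1: rank ker ∂_1 − rank ∂_2 = (12 − 7) − 3 = 2, and the invariant factors of ∂_2 are all 1, so H_1 = Z^2.
  H_2: rank ker ∂_2 − rank ∂_3 = (4 − 3) − 0 = 1, and there is no ∂_3, so H_2 = Z.

(K is a triangulation of the disjoint union of a wedge of 2 circles and the 2-sphere S^2.)

H_0 = Z^2,  H_1 = Z^2,  H_2 = Z.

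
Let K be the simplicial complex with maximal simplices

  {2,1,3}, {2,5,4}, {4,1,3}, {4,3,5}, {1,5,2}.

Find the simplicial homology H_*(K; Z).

We work with the vertex ordering 1 < 2 < 3 < 4 < 5. The simplices of K, each written with vertices in increasing order, are:

  0-simplices (5): [1], [2], [3], [4], [5]
  1-simplices (10): [1,2], [1,3], [1,4], [1,5], [2,3], [2,4], [2,5], [3,4], [3,5], [4,5]
  2-simplices (5): [1,2,3], [1,2,5], [1,3,4], [2,4,5], [3,4,5]

Hence C_0 ≅ Z^5, C_1 ≅ Z^10, C_2 ≅ Z^5.

∂_1: C_1 → C_0 sends each edge [p,q] (with p < q) to q − p. For instance
  ∂[3,4] = [4] − [3].
The 5×10 boundary matrix has rank 4 and Smith normal form diag(1,1,1,1).

Boundary ∂_2: C_2 → C_1 sends each 2-simplex [p,q,r] to [q,r] − [p,r] + [p,q]. For instance
  ∂[2,4,5] = [4,5] − [2,5] + [2,4],
  ∂[1,3,4] = [3,4] − [1,4] + [1,3].
This gives a 10×5 integer matrix of rank 5; reducing to Smith normal form yields diagonal entries (1,1,1,1,1).

Now H_k = ker ∂_k / im ∂_{k+1}, so:

  H_0: rank C_0 − rank ∂_1 = 5 − 4 = 1, and the invariant factors of ∂_1 are all 1, so H_0 ≅ Z.
  H_1: rank ker ∂_1 − rank ∂_2 = (10 − 4) − 5 = 1, and the invariant factors of ∂_2 are all 1, so H_1 ≅ Z.
  H_2: rank ker ∂_2 − rank ∂_3 = (5 − 5) − 0 = 0, and there is no ∂_3, so H_2 ≅ 0.

(K is a triangulation of the Möbius band.)

H_0 = Z,  H_1 = Z,  H_2 = 0.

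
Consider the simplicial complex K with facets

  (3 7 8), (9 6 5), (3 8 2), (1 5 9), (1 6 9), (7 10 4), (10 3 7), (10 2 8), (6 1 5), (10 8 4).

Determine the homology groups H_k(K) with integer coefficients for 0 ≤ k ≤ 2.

H_0 = Z^2,  H_1 = Z,  H_2 = Z.

Order the vertices as 1 < 2 < 3 < 4 < 5 < 6 < 7 < 8 < 9 < 10. Listing each simplex with vertices in this order, K has dimension 2 with simplices:

  0-simplices (10): [1], [2], [3], [4], [5], [6], [7], [8], [9], [10]
  1-simplices (18): [1,5], [1,6], [1,9], [2,3], [2,8], [2,10], [3,7], [3,8], [3,10], [4,7], [4,8], [4,10], [5,6], [5,9], [6,9], [7,8], [7,10], [8,10]
  2-simplices (10): [1,5,6], [1,5,9], [1,6,9], [2,3,8], [2,8,10], [3,7,8], [3,7,10], [4,7,10], [4,8,10], [5,6,9]

so the chain groups are C_0 ≅ Z^10, C_1 ≅ Z^18, C_2 ≅ Z^10.

The boundary map ∂_1: C_1 → C_0 is given by ∂[p,q] = [q] − [p].
The 10×18 boundary matrix has rank 8 and Smith normal form diag(1,1,1,1,1,1,1,1).

Boundary ∂_2: C_2 → C_1 maps a triangle to the signed sum of its edges. For instance
  ∂[4,7,10] = [7,10] − [4,10] + [4,7],
  ∂[4,8,10] = [8,10] − [4,10] + [4,8].
The resulting 18×10 matrix has rank 9, and its Smith normal form has invariant factors (1,1,1,1,1,1,1,1,1).

Reading off H_k = ker ∂_k / im ∂_{k+1}:

  H_0: rank C_0 − rank ∂_1 = 10 − 8 = 2, and the invariant factors of ∂_1 are all 1, so H_0 ≅ Z^2.
  H_1: rank ker ∂_1 − rank ∂_2 = (18 − 8) − 9 = 1, and the invariant factors of ∂_2 are all 1, so H_1 ≅ Z.
  H_2: rank ker ∂_2 − rank ∂_3 = (10 − 9) − 0 = 1, and there is no ∂_3, so H_2 ≅ Z.

(K is a triangulation of the disjoint union of the 2-sphere S^2 and the cylinder S^1 x I.)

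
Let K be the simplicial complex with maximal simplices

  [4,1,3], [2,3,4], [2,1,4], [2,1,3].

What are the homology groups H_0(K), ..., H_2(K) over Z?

K has 4 vertices, 6 edges, 4 triangles.
rank ∂_0 = 0, rank ∂_1 = 3 ⇒ b_0 = 4 − 0 − 3 = 1; all invariant factors of ∂_1 are 1 so no torsion. So H_0 ≅ Z.
rank ∂_1 = 3, rank ∂_2 = 3 ⇒ b_1 = 6 − 3 − 3 = 0; all invariant factors of ∂_2 are 1 so no torsion. So H_1 ≅ 0.
rank ∂_2 = 3, rank ∂_3 = 0 ⇒ b_2 = 4 − 3 − 0 = 1. So H_2 ≅ Z.

H_0 = Z,  H_1 = 0,  H_2 = Z.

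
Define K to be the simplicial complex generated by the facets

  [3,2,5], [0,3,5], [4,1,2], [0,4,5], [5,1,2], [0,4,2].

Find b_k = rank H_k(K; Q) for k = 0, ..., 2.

Take the total order 0 < 1 < 2 < 3 < 4 < 5 on the vertex set. Then K (dimension 2) consists of the simplices:

  0-simplices (6): [0], [1], [2], [3], [4], [5]
  1-simplices (12): [0,2], [0,3], [0,4], [0,5], [1,2], [1,4], [1,5], [2,3], [2,4], [2,5], [3,5], [4,5]
  2-simplices (6): [0,2,4], [0,3,5], [0,4,5], [1,2,4], [1,2,5], [2,3,5]

so the chain groups are C_0 ≅ Z^6, C_1 ≅ Z^12, C_2 ≅ Z^6.

The boundary map ∂_1: C_1 → C_0 sends each edge [p,q] (with p < q) to q − p. For instance
  ∂[1,2] = [2] − [1].
The 6×12 boundary matrix has rank 5 and Smith normal form diag(1,1,1,1,1).

Boundary ∂_2: C_2 → C_1 sends each 2-simplex [p,q,r] to [q,r] − [p,r] + [p,q]. For instance
  ∂[0,3,5] = [3,5] − [0,5] + [0,3],
  ∂[0,2,4] = [2,4] − [0,4] + [0,2].
As a 12×6 matrix over Z this has rank 6, with invariant factors (1,1,1,1,1,1).

Computing H_k = (kernel of ∂_k) / (image of ∂_{k+1}):

  H_0: rank C_0 − rank ∂_1 = 6 − 5 = 1, and the invariant factors of ∂_1 are all 1, so H_0 ≅ Z.
  H_1: rank ker ∂_1 − rank ∂_2 = (12 − 5) − 6 = 1, and the invariant factors of ∂_2 are all 1, so H_1 ≅ Z.
  H_2: rank ker ∂_2 − rank ∂_3 = (6 − 6) − 0 = 0, and there is no ∂_3, so H_2 ≅ 0.

Hence the Betti numbers are b_0 = 1, b_1 = 1, b_2 = 0.

b_0 = 1, b_1 = 1, b_2 = 0.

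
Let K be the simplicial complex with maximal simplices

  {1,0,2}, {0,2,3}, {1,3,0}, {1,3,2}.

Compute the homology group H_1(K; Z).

H_1 = 0.

We work with the vertex ordering 0 < 1 < 2 < 3. The simplices of K, each written with vertices in increasing order, are:

  0-simplices (4): [0], [1], [2], [3]
  1-simplices (6): [0,1], [0,2], [0,3], [1,2], [1,3], [2,3]
  2-simplices (4): [0,1,2], [0,1,3], [0,2,3], [1,2,3]

Hence C_0 ≅ Z^4, C_1 ≅ Z^6, C_2 ≅ Z^4.

The boundary map ∂_1: C_1 → C_0 is given by ∂[p,q] = [q] − [p]. For instance
  ∂[1,3] = [3] − [1].
As a 4×6 matrix over Z this has rank 3, with invariant factors (1,1,1).

∂_2: C_2 → C_1 acts by ∂[p,q,r] = [q,r] − [p,r] + [p,q]. For instance
  ∂[0,2,3] = [2,3] − [0,3] + [0,2],
  ∂[0,1,2] = [1,2] − [0,2] + [0,1].
The resulting 6×4 matrix has rank 3, and its Smith normal form has invariant factors (1,1,1).

Now H_k = ker ∂_k / im ∂_{k+1}, so:

  H_1: rank ker ∂_1 − rank ∂_2 = (6 − 3) − 3 = 0, and the invariant factors of ∂_2 are all 1, so H_1 ≅ 0.

(K is a triangulation of the 2-sphere S^2.)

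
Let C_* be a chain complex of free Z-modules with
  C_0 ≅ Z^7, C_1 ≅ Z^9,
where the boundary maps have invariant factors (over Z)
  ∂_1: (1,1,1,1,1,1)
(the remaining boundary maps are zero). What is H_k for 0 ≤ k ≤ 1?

H_0 ≅ Z,  H_1 ≅ Z^3.

H_0: b_0 = 7 − 0 − 6 = 1; torsion from ∂_1 factors > 1: none. So H_0 ≅ Z.
H_1: b_1 = 9 − 6 − 0 = 3; torsion from ∂_2 factors > 1: none. So H_1 ≅ Z^3.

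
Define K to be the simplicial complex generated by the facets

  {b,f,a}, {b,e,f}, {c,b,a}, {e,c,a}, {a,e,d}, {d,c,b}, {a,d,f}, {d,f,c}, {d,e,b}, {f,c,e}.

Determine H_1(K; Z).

H_1 = Z_2.

Fix the vertex order a < b < c < d < e < f and write every simplex with vertices in increasing order. Then dim K = 2 and the simplices of K are:

  0-simplices (6): a, b, c, d, e, f
  1-simplices (15): ab, ac, ad, ae, af, bc, bd, be, bf, cd, ce, cf, de, df, ef
  2-simplices (10): abc, abf, ace, ade, adf, bcd, bde, bef, cdf, cef

so the chain groups are C_0 ≅ Z^6, C_1 ≅ Z^15, C_2 ≅ Z^10.

∂_1: C_1 → C_0 maps an edge to its endpoints' difference, ∂[p,q] = q − p. For instance
  ∂ab = b − a.
As a 6×15 matrix over Z this has rank 5, with invariant factors (1,1,1,1,1).

∂_2: C_2 → C_1 acts by ∂[p,q,r] = [q,r] − [p,r] + [p,q]. For instance
  ∂adf = df − af + ad,
  ∂cdf = df − cf + cd.
This gives a 15×10 integer matrix of rank 10; reducing to Smith normal form yields diagonal entries (1,1,1,1,1,1,1,1,1,2).

Computing H_k = (kernel of ∂_k) / (image of ∂_{k+1}):

  H_1: rank ker ∂_1 − rank ∂_2 = (15 − 5) − 10 = 0, and ∂_2 has invariant factor 2 > 1, so H_1 ≅ Z_2.

(K is a triangulation of the real projective plane RP^2.)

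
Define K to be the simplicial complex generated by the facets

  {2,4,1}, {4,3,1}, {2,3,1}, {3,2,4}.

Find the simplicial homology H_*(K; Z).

Fix the vertex order 1 < 2 < 3 < 4 and write every simplex with vertices in increasing order. Then dim K = 2 and the simplices of K are:

  0-simplices (4): [1], [2], [3], [4]
  1-simplices (6): [1,2], [1,3], [1,4], [2,3], [2,4], [3,4]
  2-simplices (4): [1,2,3], [1,2,4], [1,3,4], [2,3,4]

giving chain groups C_0 ≅ Z^4, C_1 ≅ Z^6, C_2 ≅ Z^4.

Boundary ∂_1: C_1 → C_0 maps an edge to its endpoints' difference, ∂[p,q] = q − p. For instance
  ∂[3,4] = [4] − [3].
The resulting 4×6 matrix has rank 3, and its Smith normal form has invariant factors (1,1,1).

∂_2: C_2 → C_1 acts by ∂[p,q,r] = [q,r] − [p,r] + [p,q]. For instance
  ∂[1,3,4] = [3,4] − [1,4] + [1,3],
  ∂[2,3,4] = [3,4] − [2,4] + [2,3].
The resulting 6×4 matrix has rank 3, and its Smith normal form has invariant factors (1,1,1).

Reading off H_k = ker ∂_k / im ∂_{k+1}:

  H_0: rank C_0 − rank ∂_1 = 4 − 3 = 1, and the invariant factors of ∂_1 are all 1, so H_0 ≅ Z.
  H_1: rank ker ∂_1 − rank ∂_2 = (6 − 3) − 3 = 0, and the invariant factors of ∂_2 are all 1, so H_1 ≅ 0.
  H_2: rank ker ∂_2 − rank ∂_3 = (4 − 3) − 0 = 1, and there is no ∂_3, so H_2 ≅ Z.

H_0 = Z,  H_1 = 0,  H_2 = Z.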